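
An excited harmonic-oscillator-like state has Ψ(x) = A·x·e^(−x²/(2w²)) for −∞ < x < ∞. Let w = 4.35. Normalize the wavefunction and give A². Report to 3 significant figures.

A^2 ≈ 0.0137

Require ∫ |Ψ|² dx = 1 over the whole domain.
The integral (without the A² prefactor) comes out to √(π)·w^3/2.
Hence A² = 1/[√(π)·w^3/2].
Substituting w = 4.35 gives A² = 0.01371, so A = 0.1171.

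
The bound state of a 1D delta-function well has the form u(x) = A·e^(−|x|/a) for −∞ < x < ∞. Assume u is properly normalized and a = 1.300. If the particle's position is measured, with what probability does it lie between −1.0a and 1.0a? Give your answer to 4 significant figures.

P = ∫_{−1.0a}^{1.0a} |u(x)|² dx.
With A² fixed by ∫|u|² = 1, i.e. A² = (a)^(−1), substitute and integrate.
Both integrals are even about x = 0, so only the x ≥ 0 halves are needed (the factors of 2 cancel). Substituting t = x/a, A² and the length scale cancel in the ratio: P = ∫_{0}^{1.0} e^(-2·t) dt / ∫_{0}^{∞} e^(-2·t) dt.
Using ∫ e^(-2·t) dt = -e^(-2·t)/2, the numerator is 1/2 - e^(-2)/2 and the denominator is 1/2.
The result is P = 0.86466.

P ≈ 0.8647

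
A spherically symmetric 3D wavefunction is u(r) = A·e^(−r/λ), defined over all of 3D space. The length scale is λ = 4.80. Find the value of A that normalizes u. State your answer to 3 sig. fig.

The normalization condition is ∫|u|² 4πr² dr = 1 from 0 to ∞.
In 3D with spherical symmetry the volume element is 4πr² dr.
With u = A·e^(−r/λ), the integral evaluates to A²·[π·λ^3].
Setting this equal to 1 gives A² = 1/(π·λ^3).
Plugging in λ = 4.80 yields A = 0.05365.

A ≈ 0.0536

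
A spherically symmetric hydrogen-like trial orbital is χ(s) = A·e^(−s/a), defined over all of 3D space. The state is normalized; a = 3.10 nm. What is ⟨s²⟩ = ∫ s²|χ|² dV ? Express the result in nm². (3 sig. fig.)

⟨s^2⟩ ≈ 28.8 nm^2

By definition ⟨s²⟩ = ∫ s^2 |χ(s)|² 4πs² ds.
Using ∫₀^∞ sⁿ e^(−αs) ds = n!/αⁿ⁺¹, the ratio of the moment integral to the normalization integral gives ⟨s²⟩ = 3·a^2.
With a = 3.10, ⟨s^2⟩ = 28.83.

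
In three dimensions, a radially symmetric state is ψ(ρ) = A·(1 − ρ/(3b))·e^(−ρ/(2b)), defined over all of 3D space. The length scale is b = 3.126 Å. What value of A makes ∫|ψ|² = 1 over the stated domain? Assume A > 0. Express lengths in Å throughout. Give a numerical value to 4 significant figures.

A ≈ 0.06251 Å^(-3/2)

The normalization condition is ∫|ψ|² 4πρ² dρ = 1 from 0 to ∞.
With ∫₀^∞ ρ^4 e^(−αρ) dρ = 4!/α^5, with ψ = A·(1 − ρ/(3b))·e^(−ρ/(2b)), the integral evaluates to A²·[8·π·b^3/3].
Substituting b = 3.126 gives A² = 0.0039076, so A = 0.062511.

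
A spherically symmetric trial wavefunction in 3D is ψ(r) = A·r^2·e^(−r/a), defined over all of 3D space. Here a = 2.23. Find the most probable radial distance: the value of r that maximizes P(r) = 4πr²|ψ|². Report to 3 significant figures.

The maximum of P(r) = 4πr²|ψ|² occurs where its derivative vanishes.
Solving yields r = 3·a.
With a = 2.23, the most probable radial distance is 6.690.

r ≈ 6.69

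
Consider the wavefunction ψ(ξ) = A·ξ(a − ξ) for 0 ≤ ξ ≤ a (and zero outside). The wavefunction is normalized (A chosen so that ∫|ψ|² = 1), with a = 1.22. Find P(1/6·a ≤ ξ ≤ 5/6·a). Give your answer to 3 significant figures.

|ψ|² is the probability density, so P = ∫_{1/6·a}^{5/6·a} |ψ|² dξ.
Since A² = 1/(a^5/30), this is the region integral divided by the full normalization integral.
In terms of u = ξ/a (A² and the length scale cancel between numerator and denominator), P = [∫_{1/6}^{5/6} u^2·(1 - u)^2 du] / [∫_{0}^{1} u^2·(1 - u)^2 du].
With ∫ u^2·(1 - u)^2 du = u^3·(6·u^2 - 15·u + 10)/30 + C, the region integral is 301/9720 and the full one is 1/30.
The result is P = 301/324.

P ≈ 0.929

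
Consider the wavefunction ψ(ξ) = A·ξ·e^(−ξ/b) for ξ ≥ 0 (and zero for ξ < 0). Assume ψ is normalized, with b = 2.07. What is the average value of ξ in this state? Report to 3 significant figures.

⟨ξ⟩ = ∫ ξ |ψ|² dξ over the full domain.
Using ∫₀^∞ ξⁿ e^(−αξ) dξ = n!/αⁿ⁺¹, since the A² factors cancel between numerator and denominator, ⟨ξ⟩ = 3·b/2.
Putting b = 2.07 gives 3.105.

⟨ξ⟩ ≈ 3.11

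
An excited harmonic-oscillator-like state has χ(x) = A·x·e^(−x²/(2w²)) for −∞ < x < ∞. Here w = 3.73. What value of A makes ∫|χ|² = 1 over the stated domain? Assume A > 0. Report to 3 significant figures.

Normalization requires ∫|χ|² dx = 1, integrated from −∞ to ∞.
Using the Gaussian integral ∫_{−∞}^{∞} e^(−αx²) dx = √(π/α), carrying out the integral gives A² · √(π)·w^3/2.
So A² = (√(π)·w^3/2)^(−1).
With w = 3.73: A² = 0.02174 and A = 0.1475.

A ≈ 0.147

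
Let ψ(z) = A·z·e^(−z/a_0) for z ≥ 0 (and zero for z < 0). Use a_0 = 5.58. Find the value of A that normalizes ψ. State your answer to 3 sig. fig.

Require ∫ |ψ|² dz = 1 over the whole domain.
Recall ∫₀^∞ z^m e^(−z/β) dz = m!·β^(m+1), ∫|ψ|² dz = A²·(a_0^3/4).
Plugging in a_0 = 5.58 yields A = 0.1517.

A ≈ 0.152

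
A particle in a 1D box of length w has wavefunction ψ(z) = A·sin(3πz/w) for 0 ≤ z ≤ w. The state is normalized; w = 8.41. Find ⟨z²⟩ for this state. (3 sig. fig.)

⟨z^2⟩ ≈ 23.2

By definition ⟨z²⟩ = ∫ z^2 |ψ(z)|² dz.
Using sin²θ = (1 − cos 2θ)/2, the ratio of the moment integral to the normalization integral gives ⟨z²⟩ = -w^2/(18·π^2) + w^2/3.
With w = 8.41, ⟨z^2⟩ = 23.18.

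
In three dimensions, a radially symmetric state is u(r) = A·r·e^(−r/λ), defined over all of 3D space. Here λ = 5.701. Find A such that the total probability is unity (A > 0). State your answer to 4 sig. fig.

A ≈ 0.004197

Require ∫ |u|² 4πr² dr = 1 over the whole domain.
Using ∫₀^∞ rⁿ e^(−αr) dr = n!/αⁿ⁺¹, with u = A·r·e^(−r/λ), the integral evaluates to A²·[3·π·λ^5].
With λ = 5.701: A² = 0.000017619 and A = 0.0041975.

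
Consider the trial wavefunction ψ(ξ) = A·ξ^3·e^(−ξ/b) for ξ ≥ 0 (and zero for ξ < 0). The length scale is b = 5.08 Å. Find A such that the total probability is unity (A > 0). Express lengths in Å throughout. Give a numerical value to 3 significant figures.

A ≈ 0.00143 Å^(-7/2)

We need A² ∫|f|² dξ = 1, taking the integral from 0 to ∞.
Carrying out the integral gives A² · 45·b^7/8.
Setting this equal to 1 gives A² = 1/(45·b^7/8).
Substituting b = 5.08 gives A² = 0.000002036, so A = 0.001427.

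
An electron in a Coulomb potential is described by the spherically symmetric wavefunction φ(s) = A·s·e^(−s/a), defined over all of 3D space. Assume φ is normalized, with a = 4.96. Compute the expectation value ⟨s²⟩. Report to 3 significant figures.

The expectation value is the |φ|²-weighted average of s^2: ∫ s^2|φ|² 4πs² ds.
Evaluating both integrals, ⟨s²⟩ = 15·a^2/2.
Putting a = 4.96 gives 184.5.

⟨s^2⟩ ≈ 185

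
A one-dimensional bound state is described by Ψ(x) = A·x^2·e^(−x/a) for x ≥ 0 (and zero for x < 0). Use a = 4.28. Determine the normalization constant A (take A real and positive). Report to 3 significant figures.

The normalization condition is ∫|Ψ|² dx = 1 from 0 to ∞.
With Ψ = A·x^2·e^(−x/a), the integral evaluates to A²·[3·a^5/4].
Plugging in a = 4.28 yields A = 0.03047.

A ≈ 0.0305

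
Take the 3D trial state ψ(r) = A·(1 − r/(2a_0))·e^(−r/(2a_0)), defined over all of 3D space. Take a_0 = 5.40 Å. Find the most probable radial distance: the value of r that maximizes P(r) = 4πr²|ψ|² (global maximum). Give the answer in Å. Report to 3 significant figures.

r ≈ 28.3 Å

The maximum of P(r) = 4πr²|ψ|² occurs where its derivative vanishes.
This gives r = a_0·(√(5) + 3).
With a_0 = 5.40, the most probable radial distance is 28.27 Å.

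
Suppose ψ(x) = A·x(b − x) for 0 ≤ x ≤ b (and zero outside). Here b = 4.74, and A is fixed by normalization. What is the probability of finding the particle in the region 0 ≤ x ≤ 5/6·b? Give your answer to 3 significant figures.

P ≈ 0.965

|ψ|² is the probability density, so P = ∫_{0}^{5/6·b} |ψ|² dx.
With A² fixed by ∫|ψ|² = 1, i.e. A² = (b^5/30)^(−1), substitute and integrate.
Substituting u = x/b, A² and the length scale cancel in the ratio: P = ∫_{0}^{5/6} u^2·(1 - u)^2 du / ∫_{0}^{1} u^2·(1 - u)^2 du.
An antiderivative of u^2·(1 - u)^2 is u^3·(6·u^2 - 15·u + 10)/30; evaluating from 0 to 5/6 gives 125/3888, while the full integral is 1/30.
This works out to P = 625/648.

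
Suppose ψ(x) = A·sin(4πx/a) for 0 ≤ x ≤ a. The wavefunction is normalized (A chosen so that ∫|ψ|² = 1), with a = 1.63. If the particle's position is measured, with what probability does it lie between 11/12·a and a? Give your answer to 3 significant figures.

|ψ|² is the probability density, so P = ∫_{11/12·a}^{a} |ψ|² dx.
With A² fixed by ∫|ψ|² = 1, i.e. A² = (a/2)^(−1), substitute and integrate.
In terms of u = x/a (A² and the length scale cancel between numerator and denominator), P = [∫_{11/12}^{1} sin(4·π·u)^2 du] / [∫_{0}^{1} sin(4·π·u)^2 du].
An antiderivative of sin(4·π·u)^2 is u/2 - sin(4·π·u)·cos(4·π·u)/(8·π); evaluating from 11/12 to 1 gives -√(3)/(32·π) + 1/24, while the full integral is 1/2.
Taking the ratio, P = (-√(3)/16 + π/12)/π.

P ≈ 0.0489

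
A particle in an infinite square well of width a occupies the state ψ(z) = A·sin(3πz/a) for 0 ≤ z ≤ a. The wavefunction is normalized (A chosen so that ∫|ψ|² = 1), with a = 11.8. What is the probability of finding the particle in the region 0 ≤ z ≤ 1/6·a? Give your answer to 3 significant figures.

P ≈ 0.167

The probability is P = ∫ |ψ|² dz over [0, 1/6·a].
The normalization integral ∫|ψ|²dz over the whole domain equals a/2·A², and A² cancels in the ratio.
Let u = z/a; then A² and the length scale cancel, so P = ∫_{0}^{1/6} sin(3·π·u)^2 du ÷ ∫_{0}^{1} sin(3·π·u)^2 du.
Using ∫ sin(3·π·u)^2 du = u/2 - sin(6·π·u)/(12·π), the numerator is 1/12 and the denominator is 1/2.
The result is P = 1/6.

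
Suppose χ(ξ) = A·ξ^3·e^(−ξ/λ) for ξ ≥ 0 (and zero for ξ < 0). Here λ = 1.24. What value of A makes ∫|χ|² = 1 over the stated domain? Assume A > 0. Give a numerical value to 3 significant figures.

The normalization condition is ∫|χ|² dξ = 1 from 0 to ∞.
Using ∫₀^∞ ξⁿ e^(−αξ) dξ = n!/αⁿ⁺¹, the integral (without the A² prefactor) comes out to 45·λ^7/8.
Substituting λ = 1.24 gives A² = 0.03944, so A = 0.1986.

A ≈ 0.199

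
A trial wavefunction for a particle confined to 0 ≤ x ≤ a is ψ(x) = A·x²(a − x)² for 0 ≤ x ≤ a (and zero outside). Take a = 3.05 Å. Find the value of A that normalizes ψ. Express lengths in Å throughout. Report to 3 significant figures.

Normalization requires ∫|ψ|² dx = 1, integrated from 0 to a.
Expanding the polynomial and integrating term by term, the integral (without the A² prefactor) comes out to a^9/630.
Hence A² = 1/[a^9/630].
With a = 3.05: A² = 0.02758 and A = 0.1661.

A ≈ 0.166 Å^(-9/2)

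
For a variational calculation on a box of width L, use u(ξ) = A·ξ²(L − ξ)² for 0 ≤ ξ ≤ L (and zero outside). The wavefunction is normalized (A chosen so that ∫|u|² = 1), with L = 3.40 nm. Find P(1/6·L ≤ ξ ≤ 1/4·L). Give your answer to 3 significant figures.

The probability is P = ∫ |u|² dξ over [1/6·L, 1/4·L].
The normalization integral ∫|u|²dξ over the whole domain equals L^9/630·A², and A² cancels in the ratio.
In terms of t = ξ/L (A² and the length scale cancel between numerator and denominator), P = [∫_{1/6}^{1/4} t^4·(1 - t)^4 dt] / [∫_{0}^{1} t^4·(1 - t)^4 dt].
An antiderivative of t^4·(1 - t)^4 is t^5·(70·t^4 - 315·t^3 + 540·t^2 - 420·t + 126)/630; evaluating from 1/6 to 1/4 gives ≈ 0.000063456, while the full integral is 1/630.
The result is P = 0.03998.

P ≈ 0.0400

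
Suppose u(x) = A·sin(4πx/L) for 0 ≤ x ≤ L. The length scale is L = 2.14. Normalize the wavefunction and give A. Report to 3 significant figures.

A ≈ 0.967

Require ∫ |u|² dx = 1 over the whole domain.
With ∫₀^L sin²(nπx/L) dx = L/2, ∫|u|² dx = A²·(L/2).
With L = 2.14: A² = 0.9346 and A = 0.9667.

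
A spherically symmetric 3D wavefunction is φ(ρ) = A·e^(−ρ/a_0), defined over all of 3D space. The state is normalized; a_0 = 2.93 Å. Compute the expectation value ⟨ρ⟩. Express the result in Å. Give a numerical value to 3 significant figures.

⟨ρ⟩ = ∫ ρ |φ|² 4πρ² dρ over the full domain.
Recall ∫₀^∞ ρ^m e^(−ρ/β) dρ = m!·β^(m+1), the ratio of the moment integral to the normalization integral gives ⟨ρ⟩ = 3·a_0/2.
Putting a_0 = 2.93 gives 4.395.

⟨ρ⟩ ≈ 4.40 Å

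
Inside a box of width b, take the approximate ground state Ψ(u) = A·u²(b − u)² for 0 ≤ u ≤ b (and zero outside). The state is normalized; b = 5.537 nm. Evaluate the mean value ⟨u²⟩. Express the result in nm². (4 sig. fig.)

⟨u^2⟩ ≈ 8.361 nm^2

⟨u²⟩ = ∫ u^2 |Ψ|² du over the full domain.
Expanding the polynomial and integrating term by term, since the A² factors cancel between numerator and denominator, ⟨u²⟩ = 3·b^2/11.
With b = 5.537, ⟨u^2⟩ = 8.3614.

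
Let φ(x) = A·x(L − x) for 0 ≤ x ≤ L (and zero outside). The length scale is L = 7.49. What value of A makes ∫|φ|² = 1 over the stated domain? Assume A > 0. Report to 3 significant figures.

Normalization requires ∫|φ|² dx = 1, integrated from 0 to L.
Expanding the polynomial and integrating term by term, carrying out the integral gives A² · L^5/30.
With L = 7.49: A² = 0.001273 and A = 0.03567.

A ≈ 0.0357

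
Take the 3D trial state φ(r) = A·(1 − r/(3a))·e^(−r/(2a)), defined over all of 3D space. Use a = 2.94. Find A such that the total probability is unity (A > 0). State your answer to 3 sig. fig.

The normalization condition is ∫|φ|² 4πr² dr = 1 from 0 to ∞.
∫|φ|² 4πr² dr = A²·(8·π·a^3/3).
So A² = (8·π·a^3/3)^(−1).
Substituting a = 2.94 gives A² = 0.004697, so A = 0.06854.

A ≈ 0.0685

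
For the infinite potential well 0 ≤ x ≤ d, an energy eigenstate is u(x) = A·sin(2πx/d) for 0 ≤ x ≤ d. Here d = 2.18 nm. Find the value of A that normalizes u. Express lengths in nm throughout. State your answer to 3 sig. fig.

A ≈ 0.958 nm^(-1/2)

Normalization requires ∫|u|² dx = 1, integrated from 0 to d.
Using sin²θ = (1 − cos 2θ)/2, the integral (without the A² prefactor) comes out to d/2.
Substituting d = 2.18 gives A² = 0.9174, so A = 0.9578.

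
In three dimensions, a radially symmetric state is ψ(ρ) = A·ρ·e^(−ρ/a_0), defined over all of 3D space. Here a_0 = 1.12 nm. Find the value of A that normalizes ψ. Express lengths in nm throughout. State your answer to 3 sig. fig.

A ≈ 0.245 nm^(-5/2)

Require ∫ |ψ|² 4πρ² dρ = 1 over the whole domain.
Recall ∫₀^∞ ρ^m e^(−ρ/β) dρ = m!·β^(m+1), the integral (without the A² prefactor) comes out to 3·π·a_0^5.
Substituting a_0 = 1.12 gives A² = 0.06021, so A = 0.2454.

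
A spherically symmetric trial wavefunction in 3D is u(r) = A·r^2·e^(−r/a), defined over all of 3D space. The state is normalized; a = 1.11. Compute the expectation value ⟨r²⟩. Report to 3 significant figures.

⟨r^2⟩ ≈ 17.2

⟨r²⟩ = ∫ r^2 |u|² 4πr² dr over the full domain.
With ∫₀^∞ r^8 e^(−αr) dr = 8!/α^9, the ratio of the moment integral to the normalization integral gives ⟨r²⟩ = 14·a^2.
Putting a = 1.11 gives 17.25.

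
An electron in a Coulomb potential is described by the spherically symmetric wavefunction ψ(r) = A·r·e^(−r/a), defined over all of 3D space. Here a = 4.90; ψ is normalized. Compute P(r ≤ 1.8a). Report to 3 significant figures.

P ≈ 0.294

Integrate the radial probability density 4πr²|ψ|² over r ≤ 1.8a.
Normalization gives A² = 1/(3·π·a^5).
Let u = r/a; then A², 4π and the length scale all cancel, so P = ∫_{0}^{1.8} u^4·e^(-2·u) du ÷ ∫_{0}^{∞} u^4·e^(-2·u) du.
With ∫ u^4·e^(-2·u) du = -(u^4/2 + u^3 + 3·u^2/2 + 3·u/2 + 3/4)·e^(-2·u) + C, the region integral is ≈ 0.22017 and the full one is 3/4.
Taking the ratio yields P = 0.2936.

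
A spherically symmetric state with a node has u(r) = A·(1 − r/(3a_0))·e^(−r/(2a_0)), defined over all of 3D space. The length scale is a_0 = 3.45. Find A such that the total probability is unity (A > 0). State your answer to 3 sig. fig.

We need A² ∫|f|² 4πr² dr = 1, taking the integral from 0 to ∞.
The angular integral contributes 4π, leaving ∫₀^∞ r²|u|² dr.
Using ∫₀^∞ rⁿ e^(−αr) dr = n!/αⁿ⁺¹, carrying out the integral gives A² · 8·π·a_0^3/3.
So A² = (8·π·a_0^3/3)^(−1).
Plugging in a_0 = 3.45 yields A = 0.05392.

A ≈ 0.0539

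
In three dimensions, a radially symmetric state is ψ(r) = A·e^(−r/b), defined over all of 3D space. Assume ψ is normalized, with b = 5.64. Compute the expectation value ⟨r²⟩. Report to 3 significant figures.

⟨r^2⟩ ≈ 95.4

By definition ⟨r²⟩ = ∫ r^2 |ψ(r)|² 4πr² dr.
With ∫₀^∞ r^4 e^(−αr) dr = 4!/α^5, the ratio of the moment integral to the normalization integral gives ⟨r²⟩ = 3·b^2.
Putting b = 5.64 gives 95.43.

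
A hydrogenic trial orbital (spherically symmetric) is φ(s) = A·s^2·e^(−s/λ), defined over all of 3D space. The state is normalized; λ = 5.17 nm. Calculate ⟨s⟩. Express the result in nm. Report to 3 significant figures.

By definition ⟨s⟩ = ∫ s |φ(s)|² 4πs² ds.
Recall ∫₀^∞ s^m e^(−s/β) ds = m!·β^(m+1), evaluating both integrals, ⟨s⟩ = 7·λ/2.
With λ = 5.17, ⟨s⟩ = 18.10.

⟨s⟩ ≈ 18.1 nm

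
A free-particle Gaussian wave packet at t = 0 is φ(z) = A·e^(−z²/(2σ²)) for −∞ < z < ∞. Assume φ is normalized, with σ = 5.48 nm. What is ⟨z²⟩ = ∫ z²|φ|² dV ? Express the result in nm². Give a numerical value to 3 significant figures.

By definition ⟨z²⟩ = ∫ z^2 |φ(z)|² dz.
Differentiating ∫e^(−αz²) dz = √(π/α) under α to get the higher moments, since the A² factors cancel between numerator and denominator, ⟨z²⟩ = σ^2/2.
Putting σ = 5.48 gives 15.02.

⟨z^2⟩ ≈ 15.0 nm^2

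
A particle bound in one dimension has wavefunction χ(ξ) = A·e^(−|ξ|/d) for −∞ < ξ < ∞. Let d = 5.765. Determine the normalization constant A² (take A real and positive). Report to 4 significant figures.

A^2 ≈ 0.1735

We need A² ∫|f|² dξ = 1, taking the integral from −∞ to ∞.
Carrying out the integral gives A² · d.
So A² = (d)^(−1).
Substituting d = 5.765 gives A² = 0.17346, so A = 0.41649.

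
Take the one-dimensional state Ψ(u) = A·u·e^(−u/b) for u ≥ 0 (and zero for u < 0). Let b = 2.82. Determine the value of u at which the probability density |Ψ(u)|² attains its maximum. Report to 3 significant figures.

u ≈ 2.82

The maximum of |Ψ(u)|² occurs where its derivative vanishes.
This gives u = b.
With b = 2.82, the most probable position is 2.820.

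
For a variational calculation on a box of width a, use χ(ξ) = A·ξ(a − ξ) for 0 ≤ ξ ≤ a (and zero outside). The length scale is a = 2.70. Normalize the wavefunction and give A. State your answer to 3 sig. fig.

A ≈ 0.457

Normalization requires ∫|χ|² dξ = 1, integrated from 0 to a.
∫|χ|² dξ = A²·(a^5/30).
So A² = (a^5/30)^(−1).
With a = 2.70: A² = 0.2091 and A = 0.4572.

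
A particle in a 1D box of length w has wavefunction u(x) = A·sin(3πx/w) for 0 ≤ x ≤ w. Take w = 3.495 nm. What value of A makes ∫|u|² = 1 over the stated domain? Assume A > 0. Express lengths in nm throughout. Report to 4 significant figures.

The normalization condition is ∫|u|² dx = 1 from 0 to w.
With ∫₀^w sin²(nπx/w) dx = w/2, the integral (without the A² prefactor) comes out to w/2.
So A² = (w/2)^(−1).
With w = 3.495: A² = 0.57225 and A = 0.75647.

A ≈ 0.7565 nm^(-1/2)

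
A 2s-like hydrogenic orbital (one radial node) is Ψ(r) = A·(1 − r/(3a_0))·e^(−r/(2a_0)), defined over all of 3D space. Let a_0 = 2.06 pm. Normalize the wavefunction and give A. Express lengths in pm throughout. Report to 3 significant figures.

A ≈ 0.117 pm^(-3/2)

The normalization condition is ∫|Ψ|² 4πr² dr = 1 from 0 to ∞.
In 3D with spherical symmetry the volume element is 4πr² dr.
Recall ∫₀^∞ r^m e^(−r/β) dr = m!·β^(m+1), the integral (without the A² prefactor) comes out to 8·π·a_0^3/3.
Hence A² = 1/[8·π·a_0^3/3].
Substituting a_0 = 2.06 gives A² = 0.01365, so A = 0.1169.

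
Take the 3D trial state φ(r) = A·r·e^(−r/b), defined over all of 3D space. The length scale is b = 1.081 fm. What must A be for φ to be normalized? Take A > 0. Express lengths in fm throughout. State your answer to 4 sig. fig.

We need A² ∫|f|² 4πr² dr = 1, taking the integral from 0 to ∞.
Recall ∫₀^∞ r^m e^(−r/β) dr = m!·β^(m+1), the integral (without the A² prefactor) comes out to 3·π·b^5.
So A² = (3·π·b^5)^(−1).
Substituting b = 1.081 gives A² = 0.071879, so A = 0.26810.

A ≈ 0.2681 fm^(-5/2)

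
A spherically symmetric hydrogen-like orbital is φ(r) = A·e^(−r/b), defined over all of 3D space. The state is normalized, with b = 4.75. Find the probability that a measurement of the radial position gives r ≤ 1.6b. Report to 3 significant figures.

P = ∫ |φ|² 4πr² dr over r ≤ 1.6b.
A² is fixed by ∫₀^∞ 4πr²|φ|² dr = 1, i.e. A² = (π·b^3)^(−1).
Let u = r/b; then A², 4π and the length scale all cancel, so P = ∫_{0}^{1.6} u^2·e^(-2·u) du ÷ ∫_{0}^{∞} u^2·e^(-2·u) du.
An antiderivative of u^2·e^(-2·u) is -(2·u^2 + 2·u + 1)·e^(-2·u)/4; evaluating from 0 to 1.6 gives 1/4 - 233·e^(-16/5)/100, while the full integral is 1/4.
This evaluates to P = 0.6201.

P ≈ 0.620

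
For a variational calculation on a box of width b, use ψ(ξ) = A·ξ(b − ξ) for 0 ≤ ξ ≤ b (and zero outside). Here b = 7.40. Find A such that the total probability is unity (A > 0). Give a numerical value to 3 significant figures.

A ≈ 0.0368

Normalization requires ∫|ψ|² dξ = 1, integrated from 0 to b.
Expanding the polynomial and integrating term by term, carrying out the integral gives A² · b^5/30.
Plugging in b = 7.40 yields A = 0.03677.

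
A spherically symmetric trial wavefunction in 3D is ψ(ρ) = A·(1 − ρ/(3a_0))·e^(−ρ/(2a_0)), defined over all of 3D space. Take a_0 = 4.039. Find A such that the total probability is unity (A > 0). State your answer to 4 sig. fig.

A ≈ 0.04256

Normalization requires ∫|ψ|² 4πρ² dρ = 1, integrated from 0 to ∞.
∫|ψ|² 4πρ² dρ = A²·(8·π·a_0^3/3).
Hence A² = 1/[8·π·a_0^3/3].
Substituting a_0 = 4.039 gives A² = 0.0018116, so A = 0.042563.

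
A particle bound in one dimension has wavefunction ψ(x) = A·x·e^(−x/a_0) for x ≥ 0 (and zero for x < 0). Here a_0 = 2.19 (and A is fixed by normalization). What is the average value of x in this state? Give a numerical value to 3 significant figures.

The expectation value is the |ψ|²-weighted average of x: ∫ x|ψ|² dx.
Recall ∫₀^∞ x^m e^(−x/β) dx = m!·β^(m+1), evaluating both integrals, ⟨x⟩ = 3·a_0/2.
Putting a_0 = 2.19 gives 3.285.

⟨x⟩ ≈ 3.29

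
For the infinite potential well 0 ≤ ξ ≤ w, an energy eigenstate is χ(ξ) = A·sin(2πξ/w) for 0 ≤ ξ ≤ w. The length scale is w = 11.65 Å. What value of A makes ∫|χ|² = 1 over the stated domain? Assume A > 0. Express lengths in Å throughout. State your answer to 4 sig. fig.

A ≈ 0.4143 Å^(-1/2)

We need A² ∫|f|² dξ = 1, taking the integral from 0 to w.
Using sin²θ = (1 − cos 2θ)/2, with χ = A·sin(2πξ/w), the integral evaluates to A²·[w/2].
With w = 11.65: A² = 0.17167 and A = 0.41434.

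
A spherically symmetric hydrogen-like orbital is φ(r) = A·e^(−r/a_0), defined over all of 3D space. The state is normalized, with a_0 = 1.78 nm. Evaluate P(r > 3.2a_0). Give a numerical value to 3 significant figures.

P ≈ 0.0463

With dV = 4πr²dr, the probability is ∫|φ|² dV over r > 3.2a_0.
Normalization gives A² = 1/(π·a_0^3).
Let u = r/a_0; then A², 4π and the length scale all cancel, so P = ∫_{3.2}^{∞} u^2·e^(-2·u) du ÷ ∫_{0}^{∞} u^2·e^(-2·u) du.
Using ∫ u^2·e^(-2·u) du = -(2·u^2 + 2·u + 1)·e^(-2·u)/4, the numerator is 697·e^(-32/5)/100 and the denominator is 1/4.
Taking the ratio yields P = 0.04632.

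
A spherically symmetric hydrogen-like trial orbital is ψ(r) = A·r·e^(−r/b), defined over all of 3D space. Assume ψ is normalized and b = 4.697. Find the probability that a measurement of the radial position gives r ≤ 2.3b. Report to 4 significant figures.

Integrate the radial probability density 4πr²|ψ|² over r ≤ 2.3b.
A² is fixed by ∫₀^∞ 4πr²|ψ|² dr = 1, i.e. A² = (3·π·b^5)^(−1).
Substituting u = r/b, A², 4π and the length scale all cancel in the ratio: P = ∫_{0}^{2.3} u^4·e^(-2·u) du / ∫_{0}^{∞} u^4·e^(-2·u) du.
Using ∫ u^4·e^(-2·u) du = -(u^4/2 + u^3 + 3·u^2/2 + 3·u/2 + 3/4)·e^(-2·u), the numerator is ≈ 0.365074 and the denominator is 3/4.
Taking the ratio yields P = 0.48677.

P ≈ 0.4868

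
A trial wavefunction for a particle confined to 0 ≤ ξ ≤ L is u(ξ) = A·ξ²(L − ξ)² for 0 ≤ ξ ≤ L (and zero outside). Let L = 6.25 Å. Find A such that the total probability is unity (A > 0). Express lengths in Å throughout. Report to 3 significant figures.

The normalization condition is ∫|u|² dξ = 1 from 0 to L.
With u = A·ξ²(L − ξ)², the integral evaluates to A²·[L^9/630].
So A² = (L^9/630)^(−1).
Substituting L = 6.25 gives A² = 0.00004329, so A = 0.006580.

A ≈ 0.00658 Å^(-9/2)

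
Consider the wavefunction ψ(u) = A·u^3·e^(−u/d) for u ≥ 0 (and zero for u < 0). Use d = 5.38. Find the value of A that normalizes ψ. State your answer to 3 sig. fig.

We need A² ∫|f|² du = 1, taking the integral from 0 to ∞.
Recall ∫₀^∞ u^m e^(−u/β) du = m!·β^(m+1), ∫|ψ|² du = A²·(45·d^7/8).
Setting this equal to 1 gives A² = 1/(45·d^7/8).
Substituting d = 5.38 gives A² = 0.000001363, so A = 0.001167.

A ≈ 0.00117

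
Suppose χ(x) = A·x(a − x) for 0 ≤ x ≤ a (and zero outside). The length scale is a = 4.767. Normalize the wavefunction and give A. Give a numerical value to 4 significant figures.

A ≈ 0.1104

We need A² ∫|f|² dx = 1, taking the integral from 0 to a.
Carrying out the integral gives A² · a^5/30.
Hence A² = 1/[a^5/30].
Plugging in a = 4.767 yields A = 0.11039.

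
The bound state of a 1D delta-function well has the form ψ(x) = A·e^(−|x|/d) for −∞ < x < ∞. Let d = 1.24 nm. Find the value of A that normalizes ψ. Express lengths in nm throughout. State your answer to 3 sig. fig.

A ≈ 0.898 nm^(-1/2)

Require ∫ |ψ|² dx = 1 over the whole domain.
Carrying out the integral gives A² · d.
Plugging in d = 1.24 yields A = 0.8980.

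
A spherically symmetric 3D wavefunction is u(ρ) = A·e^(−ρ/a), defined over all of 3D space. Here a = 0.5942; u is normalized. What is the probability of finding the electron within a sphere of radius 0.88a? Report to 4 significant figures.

P ≈ 0.2587

With dV = 4πρ²dρ, the probability is ∫|u|² dV over ρ ≤ 0.88a.
A² is fixed by ∫₀^∞ 4πρ²|u|² dρ = 1, i.e. A² = (π·a^3)^(−1).
Let t = ρ/a; then A², 4π and the length scale all cancel, so P = ∫_{0}^{0.88} t^2·e^(-2·t) dt ÷ ∫_{0}^{∞} t^2·e^(-2·t) dt.
An antiderivative of t^2·e^(-2·t) is -(2·t^2 + 2·t + 1)·e^(-2·t)/4; evaluating from 0 to 0.88 gives 1/4 - 2693·e^(-44/25)/2500, while the full integral is 1/4.
Taking the ratio yields P = 0.25869.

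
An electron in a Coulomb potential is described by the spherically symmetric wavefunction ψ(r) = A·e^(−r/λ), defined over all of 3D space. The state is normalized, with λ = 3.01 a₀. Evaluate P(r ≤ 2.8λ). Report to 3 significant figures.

P ≈ 0.918

Integrate the radial probability density 4πr²|ψ|² over r ≤ 2.8λ.
Normalization gives A² = 1/(π·λ^3).
In terms of u = r/λ (A², 4π and the length scale all cancel between numerator and denominator), P = [∫_{0}^{2.8} u^2·e^(-2·u) du] / [∫_{0}^{∞} u^2·e^(-2·u) du].
Using ∫ u^2·e^(-2·u) du = -(2·u^2 + 2·u + 1)·e^(-2·u)/4, the numerator is 1/4 - 557·e^(-28/5)/100 and the denominator is 1/4.
The region integral divided by the full integral gives P = 0.9176.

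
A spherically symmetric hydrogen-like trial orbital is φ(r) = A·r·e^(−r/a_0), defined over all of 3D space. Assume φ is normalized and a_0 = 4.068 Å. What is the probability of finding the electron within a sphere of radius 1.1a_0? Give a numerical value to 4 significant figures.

P ≈ 0.07250

With dV = 4πr²dr, the probability is ∫|φ|² dV over r ≤ 1.1a_0.
Normalization gives A² = 1/(3·π·a_0^5).
Substituting u = r/a_0, A², 4π and the length scale all cancel in the ratio: P = ∫_{0}^{1.1} u^4·e^(-2·u) du / ∫_{0}^{∞} u^4·e^(-2·u) du.
Using ∫ u^4·e^(-2·u) du = -(u^4/2 + u^3 + 3·u^2/2 + 3·u/2 + 3/4)·e^(-2·u), the numerator is ≈ 0.0543722 and the denominator is 3/4.
Taking the ratio yields P = 0.072496.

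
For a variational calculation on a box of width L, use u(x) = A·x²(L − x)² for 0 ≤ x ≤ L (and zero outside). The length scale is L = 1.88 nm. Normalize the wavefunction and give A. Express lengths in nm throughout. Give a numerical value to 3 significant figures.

The normalization condition is ∫|u|² dx = 1 from 0 to L.
Carrying out the integral gives A² · L^9/630.
Setting this equal to 1 gives A² = 1/(L^9/630).
With L = 1.88: A² = 2.147 and A = 1.465.

A ≈ 1.47 nm^(-9/2)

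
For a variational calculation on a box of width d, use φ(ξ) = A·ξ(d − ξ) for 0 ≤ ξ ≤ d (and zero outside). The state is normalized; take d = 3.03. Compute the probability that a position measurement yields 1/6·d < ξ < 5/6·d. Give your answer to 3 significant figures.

P ≈ 0.929

The probability is P = ∫ |φ|² dξ over [1/6·d, 5/6·d].
With A² fixed by ∫|φ|² = 1, i.e. A² = (d^5/30)^(−1), substitute and integrate.
Substituting u = ξ/d, A² and the length scale cancel in the ratio: P = ∫_{1/6}^{5/6} u^2·(1 - u)^2 du / ∫_{0}^{1} u^2·(1 - u)^2 du.
With ∫ u^2·(1 - u)^2 du = u^3·(6·u^2 - 15·u + 10)/30 + C, the region integral is 301/9720 and the full one is 1/30.
Taking the ratio, P = 301/324.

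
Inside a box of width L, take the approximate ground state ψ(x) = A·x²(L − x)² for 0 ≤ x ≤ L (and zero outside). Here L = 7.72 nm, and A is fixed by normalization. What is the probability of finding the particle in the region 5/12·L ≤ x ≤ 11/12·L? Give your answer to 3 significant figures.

P ≈ 0.697

|ψ|² is the probability density, so P = ∫_{5/12·L}^{11/12·L} |ψ|² dx.
The normalization integral ∫|ψ|²dx over the whole domain equals L^9/630·A², and A² cancels in the ratio.
In terms of u = x/L (A² and the length scale cancel between numerator and denominator), P = [∫_{5/12}^{11/12} u^4·(1 - u)^4 du] / [∫_{0}^{1} u^4·(1 - u)^4 du].
With ∫ u^4·(1 - u)^4 du = u^5·(70·u^4 - 315·u^3 + 540·u^2 - 420·u + 126)/630 + C, the region integral is ≈ 0.0011068 and the full one is 1/630.
This works out to P = 0.6973.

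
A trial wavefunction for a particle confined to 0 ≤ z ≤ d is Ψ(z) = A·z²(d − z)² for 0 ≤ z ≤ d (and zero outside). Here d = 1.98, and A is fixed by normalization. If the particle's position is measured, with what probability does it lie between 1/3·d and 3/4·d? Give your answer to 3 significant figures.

The probability is P = ∫ |Ψ|² dz over [1/3·d, 3/4·d].
With A² fixed by ∫|Ψ|² = 1, i.e. A² = (d^9/630)^(−1), substitute and integrate.
Substituting u = z/d, A² and the length scale cancel in the ratio: P = ∫_{1/3}^{3/4} u^4·(1 - u)^4 du / ∫_{0}^{1} u^4·(1 - u)^4 du.
With ∫ u^4·(1 - u)^4 du = u^5·(70·u^4 - 315·u^3 + 540·u^2 - 420·u + 126)/630 + C, the region integral is ≈ 0.0012797 and the full one is 1/630.
Evaluating gives P = 0.8062.

P ≈ 0.806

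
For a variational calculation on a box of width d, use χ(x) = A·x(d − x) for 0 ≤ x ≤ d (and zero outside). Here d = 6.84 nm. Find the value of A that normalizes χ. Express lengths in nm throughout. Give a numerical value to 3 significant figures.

Normalization requires ∫|χ|² dx = 1, integrated from 0 to d.
Carrying out the integral gives A² · d^5/30.
Hence A² = 1/[d^5/30].
With d = 6.84: A² = 0.002004 and A = 0.04476.

A ≈ 0.0448 nm^(-5/2)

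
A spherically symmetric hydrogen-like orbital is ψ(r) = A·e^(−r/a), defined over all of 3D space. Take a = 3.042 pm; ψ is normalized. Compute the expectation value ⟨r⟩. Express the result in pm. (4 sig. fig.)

⟨r⟩ ≈ 4.563 pm

⟨r⟩ = ∫ r |ψ|² 4πr² dr over the full domain.
The ratio of the moment integral to the normalization integral gives ⟨r⟩ = 3·a/2.
With a = 3.042, ⟨r⟩ = 4.5630.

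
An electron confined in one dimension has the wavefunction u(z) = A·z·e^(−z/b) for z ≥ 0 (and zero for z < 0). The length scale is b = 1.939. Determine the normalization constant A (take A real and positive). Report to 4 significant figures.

The normalization condition is ∫|u|² dz = 1 from 0 to ∞.
∫|u|² dz = A²·(b^3/4).
So A² = (b^3/4)^(−1).
With b = 1.939: A² = 0.54869 and A = 0.74074.

A ≈ 0.7407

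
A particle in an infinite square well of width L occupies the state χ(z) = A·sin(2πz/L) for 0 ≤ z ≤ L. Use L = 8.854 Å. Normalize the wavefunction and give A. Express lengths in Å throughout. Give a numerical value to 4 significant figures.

A ≈ 0.4753 Å^(-1/2)

The normalization condition is ∫|χ|² dz = 1 from 0 to L.
Using sin²θ = (1 − cos 2θ)/2, carrying out the integral gives A² · L/2.
Setting this equal to 1 gives A² = 1/(L/2).
With L = 8.854: A² = 0.22589 and A = 0.47528.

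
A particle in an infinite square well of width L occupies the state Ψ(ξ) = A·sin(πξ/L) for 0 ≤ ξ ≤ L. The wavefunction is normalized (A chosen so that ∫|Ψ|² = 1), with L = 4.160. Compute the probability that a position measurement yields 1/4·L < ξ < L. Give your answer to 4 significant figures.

P ≈ 0.9092

The probability is P = ∫ |Ψ|² dξ over [1/4·L, L].
With A² fixed by ∫|Ψ|² = 1, i.e. A² = (L/2)^(−1), substitute and integrate.
In terms of u = ξ/L (A² and the length scale cancel between numerator and denominator), P = [∫_{1/4}^{1} sin(π·u)^2 du] / [∫_{0}^{1} sin(π·u)^2 du].
Using ∫ sin(π·u)^2 du = u/2 - sin(2·π·u)/(4·π), the numerator is 1/(4·π) + 3/8 and the denominator is 1/2.
The result is P = (2 + 3·π)/(4·π).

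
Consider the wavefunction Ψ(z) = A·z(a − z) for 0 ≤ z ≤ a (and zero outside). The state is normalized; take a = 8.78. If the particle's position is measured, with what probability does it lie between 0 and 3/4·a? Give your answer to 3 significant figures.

P ≈ 0.896

P = ∫_{0}^{3/4·a} |Ψ(z)|² dz.
With A² fixed by ∫|Ψ|² = 1, i.e. A² = (a^5/30)^(−1), substitute and integrate.
Let u = z/a; then A² and the length scale cancel, so P = ∫_{0}^{3/4} u^2·(1 - u)^2 du ÷ ∫_{0}^{1} u^2·(1 - u)^2 du.
With ∫ u^2·(1 - u)^2 du = u^3·(6·u^2 - 15·u + 10)/30 + C, the region integral is 153/5120 and the full one is 1/30.
This works out to P = 459/512.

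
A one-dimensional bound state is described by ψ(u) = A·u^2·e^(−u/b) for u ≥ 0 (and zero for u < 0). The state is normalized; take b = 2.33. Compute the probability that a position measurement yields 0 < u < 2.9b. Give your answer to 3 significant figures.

P ≈ 0.687

The probability is P = ∫ |ψ|² du over [0, 2.9b].
Since A² = 1/(3·b^5/4), this is the region integral divided by the full normalization integral.
Substituting t = u/b, A² and the length scale cancel in the ratio: P = ∫_{0}^{2.9} t^4·e^(-2·t) dt / ∫_{0}^{∞} t^4·e^(-2·t) dt.
Using ∫ t^4·e^(-2·t) dt = -(t^4/2 + t^3 + 3·t^2/2 + 3·t/2 + 3/4)·e^(-2·t), the numerator is ≈ 0.51546 and the denominator is 3/4.
The result is P = 0.6873.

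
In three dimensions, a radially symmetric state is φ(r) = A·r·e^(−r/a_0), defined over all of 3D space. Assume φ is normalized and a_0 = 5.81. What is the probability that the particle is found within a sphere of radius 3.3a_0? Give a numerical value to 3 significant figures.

With dV = 4πr²dr, the probability is ∫|φ|² dV over r ≤ 3.3a_0.
Normalization gives A² = 1/(3·π·a_0^5).
Let u = r/a_0; then A², 4π and the length scale all cancel, so P = ∫_{0}^{3.3} u^4·e^(-2·u) du ÷ ∫_{0}^{∞} u^4·e^(-2·u) du.
With ∫ u^4·e^(-2·u) du = -(u^4/2 + u^3 + 3·u^2/2 + 3·u/2 + 3/4)·e^(-2·u) + C, the region integral is ≈ 0.59047 and the full one is 3/4.
Taking the ratio yields P = 0.7873.

P ≈ 0.787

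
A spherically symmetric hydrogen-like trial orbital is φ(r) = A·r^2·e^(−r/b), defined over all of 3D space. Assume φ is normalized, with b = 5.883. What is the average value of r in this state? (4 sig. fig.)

By definition ⟨r⟩ = ∫ r |φ(r)|² 4πr² dr.
Recall ∫₀^∞ r^m e^(−r/β) dr = m!·β^(m+1), the ratio of the moment integral to the normalization integral gives ⟨r⟩ = 7·b/2.
With b = 5.883, ⟨r⟩ = 20.591.

⟨r⟩ ≈ 20.59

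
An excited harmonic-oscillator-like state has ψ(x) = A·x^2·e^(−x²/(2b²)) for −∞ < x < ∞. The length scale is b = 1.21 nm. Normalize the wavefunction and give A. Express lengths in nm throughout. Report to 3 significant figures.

A ≈ 0.539 nm^(-5/2)

Normalization requires ∫|ψ|² dx = 1, integrated from −∞ to ∞.
Differentiating ∫e^(−αx²) dx = √(π/α) under α to get the higher moments, with ψ = A·x^2·e^(−x²/(2b²)), the integral evaluates to A²·[3·√(π)·b^5/4].
So A² = (3·√(π)·b^5/4)^(−1).
Plugging in b = 1.21 yields A = 0.5385.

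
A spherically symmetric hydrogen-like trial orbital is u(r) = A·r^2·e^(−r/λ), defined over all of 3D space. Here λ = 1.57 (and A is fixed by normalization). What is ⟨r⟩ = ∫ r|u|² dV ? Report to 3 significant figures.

⟨r⟩ ≈ 5.50

⟨r⟩ = ∫ r |u|² 4πr² dr over the full domain.
Recall ∫₀^∞ r^m e^(−r/β) dr = m!·β^(m+1), evaluating both integrals, ⟨r⟩ = 7·λ/2.
With λ = 1.57, ⟨r⟩ = 5.495.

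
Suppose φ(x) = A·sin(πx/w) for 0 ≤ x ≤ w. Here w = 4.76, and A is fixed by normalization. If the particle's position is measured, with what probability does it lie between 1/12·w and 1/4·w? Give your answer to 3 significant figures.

|φ|² is the probability density, so P = ∫_{1/12·w}^{1/4·w} |φ|² dx.
The normalization integral ∫|φ|²dx over the whole domain equals w/2·A², and A² cancels in the ratio.
Substituting u = x/w, A² and the length scale cancel in the ratio: P = ∫_{1/12}^{1/4} sin(π·u)^2 du / ∫_{0}^{1} sin(π·u)^2 du.
With ∫ sin(π·u)^2 du = u/2 - sin(2·π·u)/(4·π) + C, the region integral is 1/12 - 1/(8·π) and the full one is 1/2.
Taking the ratio, P = (-3 + 2·π)/(12·π).

P ≈ 0.0871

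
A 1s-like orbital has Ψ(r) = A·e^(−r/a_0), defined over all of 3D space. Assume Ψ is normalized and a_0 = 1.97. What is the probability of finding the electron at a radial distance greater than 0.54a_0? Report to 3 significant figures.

P ≈ 0.904

With dV = 4πr²dr, the probability is ∫|Ψ|² dV over r > 0.54a_0.
A² is fixed by ∫₀^∞ 4πr²|Ψ|² dr = 1, i.e. A² = (π·a_0^3)^(−1).
Let u = r/a_0; then A², 4π and the length scale all cancel, so P = ∫_{0.54}^{∞} u^2·e^(-2·u) du ÷ ∫_{0}^{∞} u^2·e^(-2·u) du.
An antiderivative of u^2·e^(-2·u) is -(2·u^2 + 2·u + 1)·e^(-2·u)/4; evaluating from 0.54 to ∞ gives 3329·e^(-27/25)/5000, while the full integral is 1/4.
Taking the ratio yields P = 0.9044.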